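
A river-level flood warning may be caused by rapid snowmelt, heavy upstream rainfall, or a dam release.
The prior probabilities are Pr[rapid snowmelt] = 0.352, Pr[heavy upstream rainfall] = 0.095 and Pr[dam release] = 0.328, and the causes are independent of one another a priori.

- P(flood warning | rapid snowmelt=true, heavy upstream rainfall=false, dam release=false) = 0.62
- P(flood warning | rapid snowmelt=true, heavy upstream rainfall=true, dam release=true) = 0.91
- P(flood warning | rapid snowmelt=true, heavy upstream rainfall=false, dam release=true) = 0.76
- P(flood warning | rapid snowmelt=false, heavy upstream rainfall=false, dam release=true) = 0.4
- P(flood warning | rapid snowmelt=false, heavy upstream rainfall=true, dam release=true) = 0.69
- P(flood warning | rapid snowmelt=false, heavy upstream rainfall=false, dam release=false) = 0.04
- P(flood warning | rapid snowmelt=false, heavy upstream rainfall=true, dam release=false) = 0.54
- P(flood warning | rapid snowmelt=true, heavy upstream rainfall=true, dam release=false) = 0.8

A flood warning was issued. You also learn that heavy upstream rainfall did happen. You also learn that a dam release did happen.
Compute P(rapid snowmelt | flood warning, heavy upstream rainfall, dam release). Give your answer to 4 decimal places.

P(rapid snowmelt | flood warning, heavy upstream rainfall, dam release) ≈ 0.4174

Numerator (weight on configurations with rapid snowmelt): 0.91×0.352 = 0.320320
Denominator P(flood warning | heavy upstream rainfall, dam release): 0.69×0.648 + 0.91×0.352 = 0.767440
Posterior = 0.320320 / 0.767440 ≈ 0.4174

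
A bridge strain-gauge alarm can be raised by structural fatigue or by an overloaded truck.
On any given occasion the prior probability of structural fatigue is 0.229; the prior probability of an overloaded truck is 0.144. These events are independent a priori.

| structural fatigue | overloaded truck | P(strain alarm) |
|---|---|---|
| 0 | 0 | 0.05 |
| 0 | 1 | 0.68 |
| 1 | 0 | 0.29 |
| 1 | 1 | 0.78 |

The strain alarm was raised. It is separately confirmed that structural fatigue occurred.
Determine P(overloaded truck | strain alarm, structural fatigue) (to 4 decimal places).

P(overloaded truck | strain alarm, structural fatigue) ≈ 0.3115

P(strain alarm | structural fatigue) = 0.29*0.856 + 0.78*0.144 = 0.248240 + 0.112320 = 0.360560
Restricting to configurations with overloaded truck present: 0.78*0.144 = 0.112320.
Hence the posterior is 0.112320/0.360560 ≈ 0.3115.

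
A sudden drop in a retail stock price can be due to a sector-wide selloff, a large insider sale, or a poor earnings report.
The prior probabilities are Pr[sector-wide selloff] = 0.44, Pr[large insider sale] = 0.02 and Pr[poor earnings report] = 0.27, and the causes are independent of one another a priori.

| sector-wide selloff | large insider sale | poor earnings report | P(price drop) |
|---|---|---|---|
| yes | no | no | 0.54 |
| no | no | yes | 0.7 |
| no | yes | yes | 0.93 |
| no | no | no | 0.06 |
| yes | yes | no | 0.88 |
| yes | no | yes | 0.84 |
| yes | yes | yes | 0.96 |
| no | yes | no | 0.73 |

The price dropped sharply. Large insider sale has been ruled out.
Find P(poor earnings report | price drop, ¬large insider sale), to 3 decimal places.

P(poor earnings report | price drop, ¬large insider sale) ≈ 0.509

Enumerate the 4 (sector-wide selloff, poor earnings report) configurations and weight by the priors:
  P(price drop | ¬large insider sale) = 0.06·0.56·0.73 + 0.7·0.56·0.27 + 0.54·0.44·0.73 + 0.84·0.44·0.27
        = 0.024528 + 0.105840 + 0.173448 + 0.099792 = 0.403608
Configurations with poor earnings report contribute 0.205632, so
  P(poor earnings report | price drop, ¬large insider sale) = 0.205632 / 0.403608 ≈ 0.509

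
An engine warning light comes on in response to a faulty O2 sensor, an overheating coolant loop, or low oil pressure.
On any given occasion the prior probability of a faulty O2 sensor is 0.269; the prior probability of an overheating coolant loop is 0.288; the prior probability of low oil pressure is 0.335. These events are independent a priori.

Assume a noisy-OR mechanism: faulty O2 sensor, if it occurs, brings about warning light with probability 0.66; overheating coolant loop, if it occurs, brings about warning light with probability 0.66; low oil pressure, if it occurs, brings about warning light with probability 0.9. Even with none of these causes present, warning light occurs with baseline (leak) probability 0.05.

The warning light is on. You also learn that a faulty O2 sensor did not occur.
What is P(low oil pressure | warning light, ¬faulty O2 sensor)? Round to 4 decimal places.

Under noisy-OR, P(warning light | causes) = 1 − (1−0.05)·∏(1−qᵢ) over the active causes.
By total probability over the 4 (overheating coolant loop, low oil pressure) configurations:
  P(warning light | ¬faulty O2 sensor) = 0.05·0.712·0.665 + 0.905·0.712·0.335 + 0.677·0.288·0.665 + 0.9677·0.288·0.335
        = 0.023674 + 0.215861 + 0.129659 + 0.093364 = 0.462558
Configurations with low oil pressure contribute 0.309225, so
  P(low oil pressure | warning light, ¬faulty O2 sensor) = 0.309225 / 0.462558 ≈ 0.6685

P(low oil pressure | warning light, ¬faulty O2 sensor) ≈ 0.6685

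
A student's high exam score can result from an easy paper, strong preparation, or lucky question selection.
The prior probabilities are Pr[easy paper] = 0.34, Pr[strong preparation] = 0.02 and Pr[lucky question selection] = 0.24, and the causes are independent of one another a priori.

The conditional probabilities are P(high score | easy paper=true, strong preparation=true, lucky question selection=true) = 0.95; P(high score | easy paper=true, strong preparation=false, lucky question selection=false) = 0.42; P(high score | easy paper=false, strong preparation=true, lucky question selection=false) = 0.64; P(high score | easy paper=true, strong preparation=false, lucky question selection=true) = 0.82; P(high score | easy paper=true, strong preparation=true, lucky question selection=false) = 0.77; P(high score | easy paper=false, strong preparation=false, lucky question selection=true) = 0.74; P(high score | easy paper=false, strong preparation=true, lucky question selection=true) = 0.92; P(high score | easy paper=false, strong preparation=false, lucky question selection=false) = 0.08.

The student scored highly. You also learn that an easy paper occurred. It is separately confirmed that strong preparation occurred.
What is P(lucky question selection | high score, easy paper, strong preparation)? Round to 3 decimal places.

P(lucky question selection | high score, easy paper, strong preparation) ≈ 0.280

Numerator (weight on configurations with lucky question selection): 0.95·0.24 = 0.228000
The normalizing constant is 0.77·0.76 + 0.95·0.24 = 0.813200
Posterior = 0.228000 / 0.813200 ≈ 0.280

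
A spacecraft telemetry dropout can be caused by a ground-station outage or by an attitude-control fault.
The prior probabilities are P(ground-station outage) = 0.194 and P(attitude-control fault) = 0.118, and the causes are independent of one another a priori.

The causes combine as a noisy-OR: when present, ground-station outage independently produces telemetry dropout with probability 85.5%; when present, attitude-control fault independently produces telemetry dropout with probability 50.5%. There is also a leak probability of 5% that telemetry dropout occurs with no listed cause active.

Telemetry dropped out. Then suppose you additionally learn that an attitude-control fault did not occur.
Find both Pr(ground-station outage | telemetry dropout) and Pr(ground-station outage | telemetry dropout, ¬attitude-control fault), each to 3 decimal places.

Under noisy-OR, P(telemetry dropout | causes) = 1 − (1−0.05)·∏(1−qᵢ) over the active causes.
P(telemetry dropout) = 0.05×0.806×0.882 + 0.52975×0.806×0.118 + 0.86225×0.194×0.882 + 0.931814×0.194×0.118 = 0.035545 + 0.050383 + 0.147538 + 0.021331 = 0.254797
The ground-station outage-present share is 0.147538 + 0.021331 = 0.168869.
Hence the posterior is 0.168869/0.254797 ≈ 0.663.

Now also conditioning on attitude-control fault≠true:
Enumerate both values of ground-station outage and weight by the priors:
  P(telemetry dropout | ¬attitude-control fault) = 0.05*0.806 + 0.86225*0.194
        = 0.040300 + 0.167276 = 0.207576
Configurations with ground-station outage contribute 0.167276, so
  P(ground-station outage | telemetry dropout, ¬attitude-control fault) = 0.167276 / 0.207576 ≈ 0.806

Pr(ground-station outage | telemetry dropout) ≈ 0.663; Pr(ground-station outage | telemetry dropout, ¬attitude-control fault) ≈ 0.806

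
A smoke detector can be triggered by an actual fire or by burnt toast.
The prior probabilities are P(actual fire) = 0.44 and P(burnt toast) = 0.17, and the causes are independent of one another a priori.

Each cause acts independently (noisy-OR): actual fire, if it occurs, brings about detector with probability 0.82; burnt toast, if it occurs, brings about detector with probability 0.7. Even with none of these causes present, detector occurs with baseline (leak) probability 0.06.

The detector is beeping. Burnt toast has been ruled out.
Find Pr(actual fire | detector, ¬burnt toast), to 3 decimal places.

Pr(actual fire | detector, ¬burnt toast) ≈ 0.916

Under noisy-OR, P(detector | causes) = 1 − (1−0.06)·∏(1−qᵢ) over the active causes.
P(detector | ¬burnt toast) = 0.06·0.56 + 0.8308·0.44 = 0.033600 + 0.365552 = 0.399152
The actual fire-present share is 0.8308·0.44 = 0.365552.
P(actual fire | detector, ¬burnt toast) = 0.365552 / 0.399152 ≈ 0.916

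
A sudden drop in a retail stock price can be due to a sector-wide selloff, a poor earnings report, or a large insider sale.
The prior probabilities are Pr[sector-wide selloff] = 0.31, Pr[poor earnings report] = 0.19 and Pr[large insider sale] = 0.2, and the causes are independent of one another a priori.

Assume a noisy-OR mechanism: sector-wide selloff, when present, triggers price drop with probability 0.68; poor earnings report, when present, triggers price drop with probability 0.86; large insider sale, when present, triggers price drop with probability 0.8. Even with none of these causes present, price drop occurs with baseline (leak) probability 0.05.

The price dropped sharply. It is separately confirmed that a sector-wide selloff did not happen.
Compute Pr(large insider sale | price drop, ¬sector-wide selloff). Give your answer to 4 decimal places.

Under noisy-OR, P(price drop | causes) = 1 − (1−0.05)·∏(1−qᵢ) over the active causes.
Enumerate the 4 (poor earnings report, large insider sale) configurations and weight by the priors:
  P(price drop | ¬sector-wide selloff) = 0.05*0.81*0.8 + 0.81*0.81*0.2 + 0.867*0.19*0.8 + 0.9734*0.19*0.2
        = 0.032400 + 0.131220 + 0.131784 + 0.036989 = 0.332393
Keeping only the large insider sale-present terms gives 0.168209, so
  P(large insider sale | price drop, ¬sector-wide selloff) = 0.168209 / 0.332393 ≈ 0.5061

Pr(large insider sale | price drop, ¬sector-wide selloff) ≈ 0.5061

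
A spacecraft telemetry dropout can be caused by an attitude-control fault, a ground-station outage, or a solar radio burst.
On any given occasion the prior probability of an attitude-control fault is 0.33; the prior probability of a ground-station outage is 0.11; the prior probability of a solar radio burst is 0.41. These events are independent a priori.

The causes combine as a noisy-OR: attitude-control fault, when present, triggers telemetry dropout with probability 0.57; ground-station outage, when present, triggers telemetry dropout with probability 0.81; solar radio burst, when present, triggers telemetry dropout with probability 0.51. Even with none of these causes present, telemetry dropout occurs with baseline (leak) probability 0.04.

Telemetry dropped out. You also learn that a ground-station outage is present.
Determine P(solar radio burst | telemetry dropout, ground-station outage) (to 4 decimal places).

Under noisy-OR, P(telemetry dropout | causes) = 1 − (1−0.04)·∏(1−qᵢ) over the active causes.
By total probability over the 4 (attitude-control fault, solar radio burst) configurations:
  P(telemetry dropout | ground-station outage) = 0.8176×0.67×0.59 + 0.910624×0.67×0.41 + 0.921568×0.33×0.59 + 0.961568×0.33×0.41
        = 0.323197 + 0.250148 + 0.179429 + 0.130100 = 0.882874
Keeping only the solar radio burst-present terms gives 0.380248, so
  P(solar radio burst | telemetry dropout, ground-station outage) = 0.380248 / 0.882874 ≈ 0.4307

P(solar radio burst | telemetry dropout, ground-station outage) ≈ 0.4307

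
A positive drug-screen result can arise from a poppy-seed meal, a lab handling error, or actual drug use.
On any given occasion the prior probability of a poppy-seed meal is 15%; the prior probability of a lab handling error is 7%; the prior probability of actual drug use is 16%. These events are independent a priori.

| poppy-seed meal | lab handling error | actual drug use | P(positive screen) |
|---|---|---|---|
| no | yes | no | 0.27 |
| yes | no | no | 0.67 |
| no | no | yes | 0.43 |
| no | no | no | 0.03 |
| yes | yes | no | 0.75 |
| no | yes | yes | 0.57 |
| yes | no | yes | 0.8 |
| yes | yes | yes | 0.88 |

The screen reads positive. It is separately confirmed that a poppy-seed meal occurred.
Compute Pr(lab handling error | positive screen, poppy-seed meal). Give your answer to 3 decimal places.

Pr(lab handling error | positive screen, poppy-seed meal) ≈ 0.077

P(positive screen | poppy-seed meal) = 0.67*0.93*0.84 + 0.8*0.93*0.16 + 0.75*0.07*0.84 + 0.88*0.07*0.16 = 0.523404 + 0.119040 + 0.044100 + 0.009856 = 0.696400
Restricting to configurations with lab handling error present: 0.044100 + 0.009856 = 0.053956.
P(lab handling error | positive screen, poppy-seed meal) = 0.053956 / 0.696400 ≈ 0.077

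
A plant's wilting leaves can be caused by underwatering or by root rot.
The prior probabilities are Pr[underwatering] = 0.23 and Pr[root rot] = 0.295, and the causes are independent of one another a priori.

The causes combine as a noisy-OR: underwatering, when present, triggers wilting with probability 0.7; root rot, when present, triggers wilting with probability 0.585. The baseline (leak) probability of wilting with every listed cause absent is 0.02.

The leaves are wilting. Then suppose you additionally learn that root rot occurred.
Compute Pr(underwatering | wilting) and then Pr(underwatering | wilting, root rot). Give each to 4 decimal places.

Under noisy-OR, P(wilting | causes) = 1 − (1−0.02)·∏(1−qᵢ) over the active causes.
Numerator (weight on configurations with underwatering): 0.114478 + 0.059572 = 0.174050
Normalizer over all consistent configurations: 0.02·0.77·0.705 + 0.5933·0.77·0.295 + 0.706·0.23·0.705 + 0.87799·0.23·0.295 = 0.319675
Posterior = 0.174050 / 0.319675 ≈ 0.5445

Now also conditioning on root rot=true:
Enumerate both values of underwatering and weight by the priors:
  P(wilting | root rot) = 0.5933*0.77 + 0.87799*0.23
        = 0.456841 + 0.201938 = 0.658779
Keeping only the underwatering-present terms gives 0.201938, so
  P(underwatering | wilting, root rot) = 0.201938 / 0.658779 ≈ 0.3065
— root rot explains away the evidence for underwatering.

Pr(underwatering | wilting) ≈ 0.5445; Pr(underwatering | wilting, root rot) ≈ 0.3065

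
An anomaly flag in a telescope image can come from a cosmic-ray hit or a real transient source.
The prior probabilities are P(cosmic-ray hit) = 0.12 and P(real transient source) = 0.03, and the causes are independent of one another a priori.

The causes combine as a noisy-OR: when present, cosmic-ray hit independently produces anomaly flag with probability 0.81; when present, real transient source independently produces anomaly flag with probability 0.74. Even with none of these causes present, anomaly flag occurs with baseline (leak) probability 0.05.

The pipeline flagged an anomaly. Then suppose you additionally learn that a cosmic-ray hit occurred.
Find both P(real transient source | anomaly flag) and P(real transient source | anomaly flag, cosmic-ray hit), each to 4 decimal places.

P(real transient source | anomaly flag) ≈ 0.1444; P(real transient source | anomaly flag, cosmic-ray hit) ≈ 0.0347

Under noisy-OR, P(anomaly flag | causes) = 1 − (1−0.05)·∏(1−qᵢ) over the active causes.
Enumerate the 4 (cosmic-ray hit, real transient source) configurations and weight by the priors:
  P(anomaly flag) = 0.05×0.88×0.97 + 0.753×0.88×0.03 + 0.8195×0.12×0.97 + 0.95307×0.12×0.03
        = 0.042680 + 0.019879 + 0.095390 + 0.003431 = 0.161380
Keeping only the real transient source-present terms gives 0.023310, so
  P(real transient source | anomaly flag) = 0.023310 / 0.161380 ≈ 0.1444

Now also conditioning on cosmic-ray hit=true:
P(anomaly flag | cosmic-ray hit) = 0.8195·0.97 + 0.95307·0.03 = 0.794915 + 0.028592 = 0.823507
Of this, 0.028592 comes from 0.95307·0.03 (the real transient source=true cases).
P(real transient source | anomaly flag, cosmic-ray hit) = 0.028592 / 0.823507 ≈ 0.0347
Conditioning on cosmic-ray hit lowers the posterior on real transient source: the classic explaining-away effect in a common-effect structure.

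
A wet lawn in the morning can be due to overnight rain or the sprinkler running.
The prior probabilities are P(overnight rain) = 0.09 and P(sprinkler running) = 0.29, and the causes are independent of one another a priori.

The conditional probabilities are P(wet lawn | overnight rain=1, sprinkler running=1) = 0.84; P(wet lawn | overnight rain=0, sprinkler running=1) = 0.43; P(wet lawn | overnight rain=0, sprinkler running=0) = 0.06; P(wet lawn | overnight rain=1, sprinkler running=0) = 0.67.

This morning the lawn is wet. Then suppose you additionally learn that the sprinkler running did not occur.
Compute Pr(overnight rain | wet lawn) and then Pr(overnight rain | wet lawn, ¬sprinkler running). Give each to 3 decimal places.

Pr(overnight rain | wet lawn) ≈ 0.298; Pr(overnight rain | wet lawn, ¬sprinkler running) ≈ 0.525

By total probability over the 4 (overnight rain, sprinkler running) configurations:
  P(wet lawn) = 0.06·0.91·0.71 + 0.43·0.91·0.29 + 0.67·0.09·0.71 + 0.84·0.09·0.29
        = 0.038766 + 0.113477 + 0.042813 + 0.021924 = 0.216980
Configurations with overnight rain contribute 0.064737, so
  P(overnight rain | wet lawn) = 0.064737 / 0.216980 ≈ 0.298

Now condition on the additional information:
Numerator (weight on configurations with overnight rain): 0.67*0.09 = 0.060300
Normalizer over all consistent configurations: 0.06*0.91 + 0.67*0.09 = 0.114900
P(overnight rain | wet lawn, ¬sprinkler running) = 0.060300/0.114900 ≈ 0.525
With sprinkler running excluded, overnight rain must carry more of the explanatory weight for the wet lawn.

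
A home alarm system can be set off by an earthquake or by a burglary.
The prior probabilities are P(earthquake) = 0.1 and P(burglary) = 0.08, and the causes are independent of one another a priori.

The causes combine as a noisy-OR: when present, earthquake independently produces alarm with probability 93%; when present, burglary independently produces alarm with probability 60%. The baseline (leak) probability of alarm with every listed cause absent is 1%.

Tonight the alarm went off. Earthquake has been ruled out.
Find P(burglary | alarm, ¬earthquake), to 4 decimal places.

Under noisy-OR, P(alarm | causes) = 1 − (1−0.01)·∏(1−qᵢ) over the active causes.
Weight on burglary=true, given the evidence: 0.604*0.08 = 0.048320
Denominator P(alarm | ¬earthquake): 0.01*0.92 + 0.604*0.08 = 0.057520
Posterior = 0.048320 / 0.057520 ≈ 0.8401

P(burglary | alarm, ¬earthquake) ≈ 0.8401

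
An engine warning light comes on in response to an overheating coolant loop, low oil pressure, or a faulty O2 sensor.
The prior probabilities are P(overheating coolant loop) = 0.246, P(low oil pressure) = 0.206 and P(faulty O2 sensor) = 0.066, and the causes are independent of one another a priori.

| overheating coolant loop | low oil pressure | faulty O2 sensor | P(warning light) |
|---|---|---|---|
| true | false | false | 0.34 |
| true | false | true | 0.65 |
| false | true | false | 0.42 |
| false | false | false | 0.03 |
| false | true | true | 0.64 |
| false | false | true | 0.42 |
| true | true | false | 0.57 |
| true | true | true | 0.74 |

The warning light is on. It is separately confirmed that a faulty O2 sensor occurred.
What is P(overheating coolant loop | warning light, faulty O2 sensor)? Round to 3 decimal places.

P(warning light | faulty O2 sensor) = 0.42·0.754·0.794 + 0.64·0.754·0.206 + 0.65·0.246·0.794 + 0.74·0.246·0.206 = 0.251444 + 0.099407 + 0.126961 + 0.037500 = 0.515312
Restricting to configurations with overheating coolant loop present: 0.126961 + 0.037500 = 0.164461.
P(overheating coolant loop | warning light, faulty O2 sensor) = 0.164461 / 0.515312 ≈ 0.319

P(overheating coolant loop | warning light, faulty O2 sensor) ≈ 0.319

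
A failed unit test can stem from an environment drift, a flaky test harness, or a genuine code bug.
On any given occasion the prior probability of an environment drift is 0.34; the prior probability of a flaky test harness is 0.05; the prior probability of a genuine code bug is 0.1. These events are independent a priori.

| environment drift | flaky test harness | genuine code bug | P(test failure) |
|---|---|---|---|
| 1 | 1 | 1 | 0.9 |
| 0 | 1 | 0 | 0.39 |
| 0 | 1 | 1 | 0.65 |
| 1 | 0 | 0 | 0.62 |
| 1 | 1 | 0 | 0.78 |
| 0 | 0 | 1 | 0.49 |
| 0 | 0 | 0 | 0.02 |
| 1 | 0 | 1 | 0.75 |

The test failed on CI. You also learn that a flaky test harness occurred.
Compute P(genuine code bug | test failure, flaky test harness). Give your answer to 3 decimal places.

P(genuine code bug | test failure, flaky test harness) ≈ 0.135

P(test failure | flaky test harness) = 0.39*0.66*0.9 + 0.65*0.66*0.1 + 0.78*0.34*0.9 + 0.9*0.34*0.1 = 0.231660 + 0.042900 + 0.238680 + 0.030600 = 0.543840
The genuine code bug-present share is 0.042900 + 0.030600 = 0.073500.
Hence the posterior is 0.073500/0.543840 ≈ 0.135.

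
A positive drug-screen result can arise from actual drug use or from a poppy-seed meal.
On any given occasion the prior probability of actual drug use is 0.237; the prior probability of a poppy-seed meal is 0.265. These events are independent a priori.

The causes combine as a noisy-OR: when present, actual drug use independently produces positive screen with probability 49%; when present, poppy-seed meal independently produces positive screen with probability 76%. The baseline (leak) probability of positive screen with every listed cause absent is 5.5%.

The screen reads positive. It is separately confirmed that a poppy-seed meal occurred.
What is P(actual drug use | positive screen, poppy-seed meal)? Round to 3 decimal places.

Under noisy-OR, P(positive screen | causes) = 1 − (1−0.055)·∏(1−qᵢ) over the active causes.
For the numerator, keep only actual drug use=true terms: 0.884332·0.237 = 0.209587
Normalizer over all consistent configurations: 0.7732·0.763 + 0.884332·0.237 = 0.799539
Posterior = 0.209587 / 0.799539 ≈ 0.262

P(actual drug use | positive screen, poppy-seed meal) ≈ 0.262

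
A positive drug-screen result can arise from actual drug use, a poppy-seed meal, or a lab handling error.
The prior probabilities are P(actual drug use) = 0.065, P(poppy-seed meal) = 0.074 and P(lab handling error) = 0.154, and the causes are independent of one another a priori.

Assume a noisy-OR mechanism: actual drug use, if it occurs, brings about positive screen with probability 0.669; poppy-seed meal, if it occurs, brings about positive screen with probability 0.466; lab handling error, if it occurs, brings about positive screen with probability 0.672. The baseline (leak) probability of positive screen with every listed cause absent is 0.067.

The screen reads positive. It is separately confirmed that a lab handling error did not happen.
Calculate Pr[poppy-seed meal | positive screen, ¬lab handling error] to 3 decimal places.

Pr[poppy-seed meal | positive screen, ¬lab handling error] ≈ 0.280

Under noisy-OR, P(positive screen | causes) = 1 − (1−0.067)·∏(1−qᵢ) over the active causes.
Numerator (weight on configurations with poppy-seed meal): 0.034718 + 0.004017 = 0.038735
Denominator P(positive screen | ¬lab handling error): 0.067*0.935*0.926 + 0.501778*0.935*0.074 + 0.691177*0.065*0.926 + 0.835089*0.065*0.074 = 0.138346
P(poppy-seed meal | positive screen, ¬lab handling error) = 0.038735/0.138346 ≈ 0.280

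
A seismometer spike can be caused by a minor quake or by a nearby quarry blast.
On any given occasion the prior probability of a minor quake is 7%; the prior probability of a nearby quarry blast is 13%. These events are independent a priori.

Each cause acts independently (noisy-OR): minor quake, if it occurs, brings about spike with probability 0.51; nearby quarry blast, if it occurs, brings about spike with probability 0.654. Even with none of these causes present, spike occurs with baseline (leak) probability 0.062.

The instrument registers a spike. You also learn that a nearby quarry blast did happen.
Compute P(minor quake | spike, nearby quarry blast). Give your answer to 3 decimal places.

Under noisy-OR, P(spike | causes) = 1 − (1−0.062)·∏(1−qᵢ) over the active causes.
Sum P(spike|·) weighted by the priors over both values of minor quake:
  P(spike | nearby quarry blast) = 0.675452*0.93 + 0.840971*0.07
        = 0.628170 + 0.058868 = 0.687038
Configurations with minor quake contribute 0.058868, so
  P(minor quake | spike, nearby quarry blast) = 0.058868 / 0.687038 ≈ 0.086

P(minor quake | spike, nearby quarry blast) ≈ 0.086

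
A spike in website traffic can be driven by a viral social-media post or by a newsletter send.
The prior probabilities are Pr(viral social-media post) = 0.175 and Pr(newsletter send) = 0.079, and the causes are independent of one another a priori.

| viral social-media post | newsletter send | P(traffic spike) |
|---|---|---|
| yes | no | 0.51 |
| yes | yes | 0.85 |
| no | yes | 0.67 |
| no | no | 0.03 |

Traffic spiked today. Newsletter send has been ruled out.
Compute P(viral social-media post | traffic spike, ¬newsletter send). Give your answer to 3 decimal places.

For the numerator, keep only viral social-media post=true terms: 0.51*0.175 = 0.089250
The normalizing constant is 0.03*0.825 + 0.51*0.175 = 0.114000
P(viral social-media post | traffic spike, ¬newsletter send) = 0.089250/0.114000 ≈ 0.783

P(viral social-media post | traffic spike, ¬newsletter send) ≈ 0.783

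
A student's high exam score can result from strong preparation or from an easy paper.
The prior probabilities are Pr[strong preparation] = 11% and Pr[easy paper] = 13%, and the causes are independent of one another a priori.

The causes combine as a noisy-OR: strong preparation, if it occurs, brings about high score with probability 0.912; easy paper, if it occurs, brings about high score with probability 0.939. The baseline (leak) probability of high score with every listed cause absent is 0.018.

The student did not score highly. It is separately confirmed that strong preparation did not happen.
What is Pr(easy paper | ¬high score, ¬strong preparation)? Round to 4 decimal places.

Pr(easy paper | ¬high score, ¬strong preparation) ≈ 0.0090

Under noisy-OR, P(high score | causes) = 1 − (1−0.018)·∏(1−qᵢ) over the active causes.
P(¬high score | ¬strong preparation) = 0.982×0.87 + 0.059902×0.13 = 0.854340 + 0.007787 = 0.862127
The easy paper-present share is 0.059902×0.13 = 0.007787.
So P(easy paper | ¬high score, ¬strong preparation) = 0.007787/0.862127 ≈ 0.0090.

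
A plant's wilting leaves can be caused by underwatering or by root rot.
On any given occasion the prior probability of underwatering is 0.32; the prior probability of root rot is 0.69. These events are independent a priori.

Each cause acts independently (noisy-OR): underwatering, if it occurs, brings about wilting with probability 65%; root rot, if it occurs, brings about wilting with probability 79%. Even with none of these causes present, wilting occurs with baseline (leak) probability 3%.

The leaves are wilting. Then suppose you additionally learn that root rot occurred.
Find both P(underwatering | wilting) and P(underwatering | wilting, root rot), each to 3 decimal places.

Under noisy-OR, P(wilting | causes) = 1 − (1−0.03)·∏(1−qᵢ) over the active causes.
Numerator (weight on configurations with underwatering): 0.065522 + 0.205058 = 0.270580
Normalizer over all consistent configurations: 0.03*0.68*0.31 + 0.7963*0.68*0.69 + 0.6605*0.32*0.31 + 0.928705*0.32*0.69 = 0.650528
P(underwatering | wilting) = 0.270580/0.650528 ≈ 0.416

Now also conditioning on root rot=true:
Sum P(wilting|·) weighted by the priors over both values of underwatering:
  P(wilting | root rot) = 0.7963*0.68 + 0.928705*0.32
        = 0.541484 + 0.297186 = 0.838670
Keeping only the underwatering-present terms gives 0.297186, so
  P(underwatering | wilting, root rot) = 0.297186 / 0.838670 ≈ 0.354
— root rot explains away the evidence for underwatering.

P(underwatering | wilting) ≈ 0.416; P(underwatering | wilting, root rot) ≈ 0.354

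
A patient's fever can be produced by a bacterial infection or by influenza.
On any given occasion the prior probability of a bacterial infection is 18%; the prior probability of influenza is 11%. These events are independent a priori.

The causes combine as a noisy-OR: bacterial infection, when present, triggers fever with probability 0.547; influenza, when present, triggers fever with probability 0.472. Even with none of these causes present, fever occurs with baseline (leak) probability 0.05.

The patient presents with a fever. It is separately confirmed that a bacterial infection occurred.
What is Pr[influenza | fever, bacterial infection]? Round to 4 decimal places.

Pr[influenza | fever, bacterial infection] ≈ 0.1436

Under noisy-OR, P(fever | causes) = 1 − (1−0.05)·∏(1−qᵢ) over the active causes.
Weight on influenza=true, given the evidence: 0.772775×0.11 = 0.085005
Denominator P(fever | bacterial infection): 0.56965×0.89 + 0.772775×0.11 = 0.591993
Posterior = 0.085005 / 0.591993 ≈ 0.1436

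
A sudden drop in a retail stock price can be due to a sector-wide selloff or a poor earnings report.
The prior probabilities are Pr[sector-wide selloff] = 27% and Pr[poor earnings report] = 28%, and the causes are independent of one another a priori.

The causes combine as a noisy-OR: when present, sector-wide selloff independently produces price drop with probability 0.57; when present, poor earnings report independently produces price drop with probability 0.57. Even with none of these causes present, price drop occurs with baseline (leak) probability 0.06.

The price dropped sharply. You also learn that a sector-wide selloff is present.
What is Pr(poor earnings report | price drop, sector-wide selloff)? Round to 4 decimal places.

Under noisy-OR, P(price drop | causes) = 1 − (1−0.06)·∏(1−qᵢ) over the active causes.
P(price drop | sector-wide selloff) = 0.5958*0.72 + 0.826194*0.28 = 0.428976 + 0.231334 = 0.660310
The poor earnings report-present share is 0.826194*0.28 = 0.231334.
P(poor earnings report | price drop, sector-wide selloff) = 0.231334 / 0.660310 ≈ 0.3503

Pr(poor earnings report | price drop, sector-wide selloff) ≈ 0.3503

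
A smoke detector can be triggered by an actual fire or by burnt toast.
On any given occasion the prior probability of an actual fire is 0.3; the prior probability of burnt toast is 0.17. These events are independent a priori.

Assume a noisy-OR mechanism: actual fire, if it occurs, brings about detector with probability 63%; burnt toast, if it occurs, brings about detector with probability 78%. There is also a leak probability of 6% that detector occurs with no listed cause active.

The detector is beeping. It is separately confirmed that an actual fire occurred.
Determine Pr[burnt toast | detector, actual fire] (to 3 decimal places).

Under noisy-OR, P(detector | causes) = 1 − (1−0.06)·∏(1−qᵢ) over the active causes.
P(detector | actual fire) = 0.6522·0.83 + 0.923484·0.17 = 0.541326 + 0.156992 = 0.698318
Of this, 0.156992 comes from 0.923484·0.17 (the burnt toast=true cases).
P(burnt toast | detector, actual fire) = 0.156992 / 0.698318 ≈ 0.225

Pr[burnt toast | detector, actual fire] ≈ 0.225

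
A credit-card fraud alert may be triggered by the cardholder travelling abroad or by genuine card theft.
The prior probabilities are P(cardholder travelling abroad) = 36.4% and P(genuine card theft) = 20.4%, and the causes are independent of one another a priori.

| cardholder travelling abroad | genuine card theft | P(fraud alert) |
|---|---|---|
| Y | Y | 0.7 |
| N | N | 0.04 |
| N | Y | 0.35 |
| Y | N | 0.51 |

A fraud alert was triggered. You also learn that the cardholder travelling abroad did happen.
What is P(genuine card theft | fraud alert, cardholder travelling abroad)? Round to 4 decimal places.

P(genuine card theft | fraud alert, cardholder travelling abroad) ≈ 0.2602

P(fraud alert | cardholder travelling abroad) = 0.51×0.796 + 0.7×0.204 = 0.405960 + 0.142800 = 0.548760
Restricting to configurations with genuine card theft present: 0.7×0.204 = 0.142800.
Hence the posterior is 0.142800/0.548760 ≈ 0.2602.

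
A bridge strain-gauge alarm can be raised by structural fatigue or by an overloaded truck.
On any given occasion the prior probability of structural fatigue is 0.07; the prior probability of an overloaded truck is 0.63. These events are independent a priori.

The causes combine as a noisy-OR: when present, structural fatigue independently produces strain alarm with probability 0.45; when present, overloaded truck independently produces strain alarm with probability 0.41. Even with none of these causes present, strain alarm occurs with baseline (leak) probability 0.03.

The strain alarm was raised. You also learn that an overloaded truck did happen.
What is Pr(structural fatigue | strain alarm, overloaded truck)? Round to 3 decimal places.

Pr(structural fatigue | strain alarm, overloaded truck) ≈ 0.108

Under noisy-OR, P(strain alarm | causes) = 1 − (1−0.03)·∏(1−qᵢ) over the active causes.
P(strain alarm | overloaded truck) = 0.4277*0.93 + 0.685235*0.07 = 0.397761 + 0.047966 = 0.445727
Of this, 0.047966 comes from 0.685235*0.07 (the structural fatigue=true cases).
P(structural fatigue | strain alarm, overloaded truck) = 0.047966 / 0.445727 ≈ 0.108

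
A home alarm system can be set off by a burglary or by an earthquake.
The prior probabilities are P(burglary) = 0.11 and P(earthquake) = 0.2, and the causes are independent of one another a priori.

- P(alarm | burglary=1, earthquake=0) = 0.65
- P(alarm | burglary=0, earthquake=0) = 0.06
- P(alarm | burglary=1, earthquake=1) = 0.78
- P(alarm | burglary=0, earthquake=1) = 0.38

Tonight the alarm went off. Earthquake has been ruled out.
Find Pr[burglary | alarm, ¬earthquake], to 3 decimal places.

P(alarm | ¬earthquake) = 0.06·0.89 + 0.65·0.11 = 0.053400 + 0.071500 = 0.124900
Of this, 0.071500 comes from 0.65·0.11 (the burglary=true cases).
So P(burglary | alarm, ¬earthquake) = 0.071500/0.124900 ≈ 0.572.

Pr[burglary | alarm, ¬earthquake] ≈ 0.572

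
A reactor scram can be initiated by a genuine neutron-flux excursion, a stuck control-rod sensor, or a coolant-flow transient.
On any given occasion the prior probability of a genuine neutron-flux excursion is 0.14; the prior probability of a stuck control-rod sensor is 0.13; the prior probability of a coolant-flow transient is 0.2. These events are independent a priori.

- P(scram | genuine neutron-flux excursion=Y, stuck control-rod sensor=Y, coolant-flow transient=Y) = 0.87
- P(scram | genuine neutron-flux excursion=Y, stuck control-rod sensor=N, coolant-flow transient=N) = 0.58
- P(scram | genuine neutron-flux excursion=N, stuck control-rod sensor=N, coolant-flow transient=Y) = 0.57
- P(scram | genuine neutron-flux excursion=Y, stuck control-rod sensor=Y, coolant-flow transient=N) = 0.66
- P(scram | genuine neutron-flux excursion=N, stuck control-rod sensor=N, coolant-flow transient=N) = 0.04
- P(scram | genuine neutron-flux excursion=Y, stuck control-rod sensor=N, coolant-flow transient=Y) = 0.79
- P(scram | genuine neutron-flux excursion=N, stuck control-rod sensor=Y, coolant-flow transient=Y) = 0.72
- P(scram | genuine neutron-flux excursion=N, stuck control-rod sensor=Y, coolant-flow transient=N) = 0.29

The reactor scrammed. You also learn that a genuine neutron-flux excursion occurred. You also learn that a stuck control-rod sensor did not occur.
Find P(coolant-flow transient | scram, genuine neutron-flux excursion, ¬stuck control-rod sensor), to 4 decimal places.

Enumerate both values of coolant-flow transient and weight by the priors:
  P(scram | genuine neutron-flux excursion, ¬stuck control-rod sensor) = 0.58*0.8 + 0.79*0.2
        = 0.464000 + 0.158000 = 0.622000
Configurations with coolant-flow transient contribute 0.158000, so
  P(coolant-flow transient | scram, genuine neutron-flux excursion, ¬stuck control-rod sensor) = 0.158000 / 0.622000 ≈ 0.2540

P(coolant-flow transient | scram, genuine neutron-flux excursion, ¬stuck control-rod sensor) ≈ 0.2540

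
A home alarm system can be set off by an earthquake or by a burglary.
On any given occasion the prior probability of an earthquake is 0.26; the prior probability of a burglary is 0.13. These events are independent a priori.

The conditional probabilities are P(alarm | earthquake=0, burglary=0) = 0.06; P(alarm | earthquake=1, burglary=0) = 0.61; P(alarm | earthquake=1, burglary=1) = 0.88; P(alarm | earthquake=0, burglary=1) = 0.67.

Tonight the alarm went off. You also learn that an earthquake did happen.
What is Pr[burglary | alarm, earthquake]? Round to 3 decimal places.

P(alarm | earthquake) = 0.61*0.87 + 0.88*0.13 = 0.530700 + 0.114400 = 0.645100
Of this, 0.114400 comes from 0.88*0.13 (the burglary=true cases).
P(burglary | alarm, earthquake) = 0.114400 / 0.645100 ≈ 0.177

Pr[burglary | alarm, earthquake] ≈ 0.177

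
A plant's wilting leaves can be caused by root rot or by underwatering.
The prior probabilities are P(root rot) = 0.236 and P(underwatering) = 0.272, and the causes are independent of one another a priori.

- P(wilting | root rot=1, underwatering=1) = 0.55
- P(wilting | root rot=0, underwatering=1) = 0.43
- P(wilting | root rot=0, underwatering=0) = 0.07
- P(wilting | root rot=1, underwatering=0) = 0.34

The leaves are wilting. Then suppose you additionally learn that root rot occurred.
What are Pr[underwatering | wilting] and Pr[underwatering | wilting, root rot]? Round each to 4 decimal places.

Sum P(wilting|·) weighted by the priors over the 4 (root rot, underwatering) configurations:
  P(wilting) = 0.07×0.764×0.728 + 0.43×0.764×0.272 + 0.34×0.236×0.728 + 0.55×0.236×0.272
        = 0.038933 + 0.089357 + 0.058415 + 0.035306 = 0.222011
Keeping only the underwatering-present terms gives 0.124663, so
  P(underwatering | wilting) = 0.124663 / 0.222011 ≈ 0.5615

With the extra evidence:
Sum P(wilting|·) weighted by the priors over both values of underwatering:
  P(wilting | root rot) = 0.34*0.728 + 0.55*0.272
        = 0.247520 + 0.149600 = 0.397120
The terms with underwatering present sum to 0.149600, so
  P(underwatering | wilting, root rot) = 0.149600 / 0.397120 ≈ 0.3767

Pr[underwatering | wilting] ≈ 0.5615; Pr[underwatering | wilting, root rot] ≈ 0.3767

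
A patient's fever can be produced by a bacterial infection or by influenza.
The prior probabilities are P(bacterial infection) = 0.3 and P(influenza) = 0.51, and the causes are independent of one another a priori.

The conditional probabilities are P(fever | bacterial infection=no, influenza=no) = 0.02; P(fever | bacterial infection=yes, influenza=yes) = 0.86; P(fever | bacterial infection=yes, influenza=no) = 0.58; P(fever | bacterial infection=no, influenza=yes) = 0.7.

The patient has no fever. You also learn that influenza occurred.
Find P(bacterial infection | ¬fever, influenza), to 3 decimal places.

P(bacterial infection | ¬fever, influenza) ≈ 0.167

By total probability over both values of bacterial infection:
  P(¬fever | influenza) = 0.3*0.7 + 0.14*0.3
        = 0.210000 + 0.042000 = 0.252000
Configurations with bacterial infection contribute 0.042000, so
  P(bacterial infection | ¬fever, influenza) = 0.042000 / 0.252000 ≈ 0.167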